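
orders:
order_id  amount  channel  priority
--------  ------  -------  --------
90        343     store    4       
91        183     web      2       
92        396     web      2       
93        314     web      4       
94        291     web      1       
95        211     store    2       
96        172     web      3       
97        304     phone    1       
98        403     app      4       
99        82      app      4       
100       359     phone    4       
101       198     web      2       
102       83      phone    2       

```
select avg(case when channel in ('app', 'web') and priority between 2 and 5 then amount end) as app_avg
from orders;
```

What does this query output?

249.7142857143

order_id=90: ✗
order_id=91: ✓ → 183
order_id=92: ✓ → 396
order_id=93: ✓ → 314
order_id=94: ✗
order_id=95: ✗
order_id=96: ✓ → 172
order_id=97: ✗
order_id=98: ✓ → 403
order_id=99: ✓ → 82
order_id=100: ✗
order_id=101: ✓ → 198
order_id=102: ✗
app_avg = (183 + 396 + 314 + 172 + 403 + 82 + 198) / 7 = 249.7142857143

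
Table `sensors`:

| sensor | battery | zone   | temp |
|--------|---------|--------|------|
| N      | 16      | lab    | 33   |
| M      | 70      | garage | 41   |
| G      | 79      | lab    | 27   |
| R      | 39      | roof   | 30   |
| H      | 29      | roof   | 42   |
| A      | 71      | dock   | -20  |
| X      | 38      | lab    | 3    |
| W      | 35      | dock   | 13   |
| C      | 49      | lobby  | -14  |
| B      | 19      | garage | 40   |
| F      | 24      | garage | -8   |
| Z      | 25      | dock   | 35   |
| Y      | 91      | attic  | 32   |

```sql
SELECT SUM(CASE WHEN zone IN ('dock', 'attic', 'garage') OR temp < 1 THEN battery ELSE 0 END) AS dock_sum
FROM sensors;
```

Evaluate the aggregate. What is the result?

384

sensor=N: ✗
sensor=M: ✓ → 70
sensor=G: ✗
sensor=R: ✗
sensor=H: ✗
sensor=A: ✓ → 71
sensor=X: ✗
sensor=W: ✓ → 35
sensor=C: ✓ → 49
sensor=B: ✓ → 19
sensor=F: ✓ → 24
sensor=Z: ✓ → 25
sensor=Y: ✓ → 91
dock_sum = 70 + 71 + 35 + 49 + 19 + 24 + 25 + 91 = 384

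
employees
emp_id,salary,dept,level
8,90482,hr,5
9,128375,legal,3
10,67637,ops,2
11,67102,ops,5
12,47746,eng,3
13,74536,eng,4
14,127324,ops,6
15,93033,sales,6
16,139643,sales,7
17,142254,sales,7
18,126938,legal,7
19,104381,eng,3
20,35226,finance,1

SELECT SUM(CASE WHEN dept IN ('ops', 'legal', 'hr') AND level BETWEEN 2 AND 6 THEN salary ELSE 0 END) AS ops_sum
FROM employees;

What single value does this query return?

emp_id=8: ✓ → 90482
emp_id=9: ✓ → 128375
emp_id=10: ✓ → 67637
emp_id=11: ✓ → 67102
emp_id=12: ✗
emp_id=13: ✗
emp_id=14: ✓ → 127324
emp_id=15: ✗
emp_id=16: ✗
emp_id=17: ✗
emp_id=18: ✗
emp_id=19: ✗
emp_id=20: ✗
ops_sum = 90482 + 128375 + 67637 + 67102 + 127324 = 480920

480920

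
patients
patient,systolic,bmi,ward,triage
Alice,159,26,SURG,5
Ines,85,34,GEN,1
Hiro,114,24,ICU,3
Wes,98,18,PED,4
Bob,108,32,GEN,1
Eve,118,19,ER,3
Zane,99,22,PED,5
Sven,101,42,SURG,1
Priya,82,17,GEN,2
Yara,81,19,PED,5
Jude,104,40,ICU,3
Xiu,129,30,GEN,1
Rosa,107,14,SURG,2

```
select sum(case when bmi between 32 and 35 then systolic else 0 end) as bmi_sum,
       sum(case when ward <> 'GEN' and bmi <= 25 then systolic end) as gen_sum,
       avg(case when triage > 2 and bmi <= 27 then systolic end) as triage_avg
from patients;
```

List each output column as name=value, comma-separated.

[bmi_sum: bmi between 32 and 35]
patient=Alice: ✗
patient=Ines: ✓ → 85
patient=Hiro: ✗
patient=Wes: ✗
patient=Bob: ✓ → 108
patient=Eve: ✗
patient=Zane: ✗
patient=Sven: ✗
patient=Priya: ✗
patient=Yara: ✗
patient=Jude: ✗
patient=Xiu: ✗
patient=Rosa: ✗
bmi_sum = 85 + 108 = 193
—
[gen_sum: ward <> 'GEN' and bmi <= 25]
patient=Alice: ✗
patient=Ines: ✗
patient=Hiro: ✓ → 114
patient=Wes: ✓ → 98
patient=Bob: ✗
patient=Eve: ✓ → 118
patient=Zane: ✓ → 99
patient=Sven: ✗
patient=Priya: ✗
patient=Yara: ✓ → 81
patient=Jude: ✗
patient=Xiu: ✗
patient=Rosa: ✓ → 107
gen_sum = 114 + 98 + 118 + 99 + 81 + 107 = 617
—
[triage_avg: triage > 2 and bmi <= 27]
patient=Alice: ✓ → 159
patient=Ines: ✗
patient=Hiro: ✓ → 114
patient=Wes: ✓ → 98
patient=Bob: ✗
patient=Eve: ✓ → 118
patient=Zane: ✓ → 99
patient=Sven: ✗
patient=Priya: ✗
patient=Yara: ✓ → 81
patient=Jude: ✗
patient=Xiu: ✗
patient=Rosa: ✗
triage_avg = (159 + 114 + 98 + 118 + 99 + 81) / 6 = 111.5

bmi_sum=193, gen_sum=617, triage_avg=111.5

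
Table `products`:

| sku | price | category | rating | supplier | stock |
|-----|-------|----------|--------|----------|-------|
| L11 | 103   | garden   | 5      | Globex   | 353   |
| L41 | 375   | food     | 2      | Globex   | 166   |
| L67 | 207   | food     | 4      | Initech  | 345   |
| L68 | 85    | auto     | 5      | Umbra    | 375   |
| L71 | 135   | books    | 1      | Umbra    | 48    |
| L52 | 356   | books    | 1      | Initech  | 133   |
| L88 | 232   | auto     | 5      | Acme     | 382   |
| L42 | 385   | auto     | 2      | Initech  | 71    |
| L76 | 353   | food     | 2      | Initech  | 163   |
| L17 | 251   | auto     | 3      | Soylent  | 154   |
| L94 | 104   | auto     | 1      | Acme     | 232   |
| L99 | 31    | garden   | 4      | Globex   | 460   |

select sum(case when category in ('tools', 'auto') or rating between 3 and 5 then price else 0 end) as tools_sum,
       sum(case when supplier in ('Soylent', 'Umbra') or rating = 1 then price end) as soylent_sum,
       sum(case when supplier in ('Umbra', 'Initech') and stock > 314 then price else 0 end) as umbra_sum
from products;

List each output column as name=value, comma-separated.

tools_sum=1398, soylent_sum=931, umbra_sum=292

[tools_sum: category in ('tools', 'auto') or rating between 3 and 5]
sku=L11: ✓ → 103
sku=L41: ✗
sku=L67: ✓ → 207
sku=L68: ✓ → 85
sku=L71: ✗
sku=L52: ✗
sku=L88: ✓ → 232
sku=L42: ✓ → 385
sku=L76: ✗
sku=L17: ✓ → 251
sku=L94: ✓ → 104
sku=L99: ✓ → 31
tools_sum = 103 + 207 + 85 + 232 + 385 + 251 + 104 + 31 = 1398
—
[soylent_sum: supplier in ('Soylent', 'Umbra') or rating = 1]
sku=L11: ✗
sku=L41: ✗
sku=L67: ✗
sku=L68: ✓ → 85
sku=L71: ✓ → 135
sku=L52: ✓ → 356
sku=L88: ✗
sku=L42: ✗
sku=L76: ✗
sku=L17: ✓ → 251
sku=L94: ✓ → 104
sku=L99: ✗
soylent_sum = 85 + 135 + 356 + 251 + 104 = 931
—
[umbra_sum: supplier in ('Umbra', 'Initech') and stock > 314]
sku=L11: ✗
sku=L41: ✗
sku=L67: ✓ → 207
sku=L68: ✓ → 85
sku=L71: ✗
sku=L52: ✗
sku=L88: ✗
sku=L42: ✗
sku=L76: ✗
sku=L17: ✗
sku=L94: ✗
sku=L99: ✗
umbra_sum = 207 + 85 = 292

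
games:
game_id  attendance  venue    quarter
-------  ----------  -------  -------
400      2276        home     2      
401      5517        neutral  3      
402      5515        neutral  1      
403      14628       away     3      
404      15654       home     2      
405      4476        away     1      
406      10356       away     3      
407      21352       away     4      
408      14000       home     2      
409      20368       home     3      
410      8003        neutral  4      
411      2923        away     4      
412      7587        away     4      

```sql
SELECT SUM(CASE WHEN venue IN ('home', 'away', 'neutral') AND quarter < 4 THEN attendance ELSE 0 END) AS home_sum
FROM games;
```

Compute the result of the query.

92790

game_id=400: ✓ → 2276
game_id=401: ✓ → 5517
game_id=402: ✓ → 5515
game_id=403: ✓ → 14628
game_id=404: ✓ → 15654
game_id=405: ✓ → 4476
game_id=406: ✓ → 10356
game_id=407: ✗
game_id=408: ✓ → 14000
game_id=409: ✓ → 20368
game_id=410: ✗
game_id=411: ✗
game_id=412: ✗
home_sum = 2276 + 5517 + 5515 + 14628 + 15654 + 4476 + 10356 + 14000 + 20368 = 92790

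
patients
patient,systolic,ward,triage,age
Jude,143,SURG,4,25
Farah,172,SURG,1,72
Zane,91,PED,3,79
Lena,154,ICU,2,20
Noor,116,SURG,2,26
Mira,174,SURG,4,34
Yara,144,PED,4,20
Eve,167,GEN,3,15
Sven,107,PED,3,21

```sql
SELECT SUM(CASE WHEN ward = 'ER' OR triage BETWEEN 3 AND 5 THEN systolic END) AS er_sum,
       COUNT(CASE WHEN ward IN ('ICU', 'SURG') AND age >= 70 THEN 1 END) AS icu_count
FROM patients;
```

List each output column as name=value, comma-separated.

er_sum=826, icu_count=1

[er_sum: ward = 'ER' OR triage BETWEEN 3 AND 5]
patient=Jude: ✓ → 143
patient=Farah: ✗
patient=Zane: ✓ → 91
patient=Lena: ✗
patient=Noor: ✗
patient=Mira: ✓ → 174
patient=Yara: ✓ → 144
patient=Eve: ✓ → 167
patient=Sven: ✓ → 107
er_sum = 143 + 91 + 174 + 144 + 167 + 107 = 826
—
[icu_count: ward IN ('ICU', 'SURG') AND age >= 70]
patient=Jude: ✗
patient=Farah: ✓ → 1
patient=Zane: ✗
patient=Lena: ✗
patient=Noor: ✗
patient=Mira: ✗
patient=Yara: ✗
patient=Eve: ✗
patient=Sven: ✗
icu_count = COUNT(1) = 1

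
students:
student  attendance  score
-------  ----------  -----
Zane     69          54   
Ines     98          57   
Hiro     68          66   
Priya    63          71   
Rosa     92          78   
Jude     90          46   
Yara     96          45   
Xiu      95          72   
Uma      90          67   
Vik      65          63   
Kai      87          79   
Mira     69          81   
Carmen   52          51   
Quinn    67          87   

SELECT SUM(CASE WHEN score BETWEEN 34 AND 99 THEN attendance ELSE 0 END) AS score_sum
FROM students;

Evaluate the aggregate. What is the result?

1101

student=Zane: ✓ → 69
student=Ines: ✓ → 98
student=Hiro: ✓ → 68
student=Priya: ✓ → 63
student=Rosa: ✓ → 92
student=Jude: ✓ → 90
student=Yara: ✓ → 96
student=Xiu: ✓ → 95
student=Uma: ✓ → 90
student=Vik: ✓ → 65
student=Kai: ✓ → 87
student=Mira: ✓ → 69
student=Carmen: ✓ → 52
student=Quinn: ✓ → 67
score_sum = 69 + 98 + 68 + 63 + 92 + 90 + 96 + 95 + 90 + 65 + 87 + 69 + 52 + 67 = 1101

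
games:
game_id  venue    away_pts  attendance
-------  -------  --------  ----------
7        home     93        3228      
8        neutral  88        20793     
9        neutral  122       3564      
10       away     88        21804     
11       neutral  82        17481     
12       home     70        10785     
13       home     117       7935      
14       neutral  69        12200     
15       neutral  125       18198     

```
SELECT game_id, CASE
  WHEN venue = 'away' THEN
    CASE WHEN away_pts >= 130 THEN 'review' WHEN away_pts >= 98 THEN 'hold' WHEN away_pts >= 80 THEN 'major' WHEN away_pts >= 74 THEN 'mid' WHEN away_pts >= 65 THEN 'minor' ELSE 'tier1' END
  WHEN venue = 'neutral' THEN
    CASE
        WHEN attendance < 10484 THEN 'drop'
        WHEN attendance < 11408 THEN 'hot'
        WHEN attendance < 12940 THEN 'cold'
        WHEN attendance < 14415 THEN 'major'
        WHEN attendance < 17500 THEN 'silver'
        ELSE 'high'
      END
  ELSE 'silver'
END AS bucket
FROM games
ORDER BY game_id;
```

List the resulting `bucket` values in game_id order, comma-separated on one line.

silver, high, drop, major, silver, silver, silver, cold, high

game_id=7: venue='home' → outer ELSE → silver
game_id=8: venue='neutral' → inner[ELSE] → high
game_id=9: venue='neutral' → inner[attendance < 10484] → drop
game_id=10: venue='away' → inner[away_pts >= 80] → major
game_id=11: venue='neutral' → inner[attendance < 17500] → silver
game_id=12: venue='home' → outer ELSE → silver
game_id=13: venue='home' → outer ELSE → silver
game_id=14: venue='neutral' → inner[attendance < 12940] → cold
game_id=15: venue='neutral' → inner[ELSE] → high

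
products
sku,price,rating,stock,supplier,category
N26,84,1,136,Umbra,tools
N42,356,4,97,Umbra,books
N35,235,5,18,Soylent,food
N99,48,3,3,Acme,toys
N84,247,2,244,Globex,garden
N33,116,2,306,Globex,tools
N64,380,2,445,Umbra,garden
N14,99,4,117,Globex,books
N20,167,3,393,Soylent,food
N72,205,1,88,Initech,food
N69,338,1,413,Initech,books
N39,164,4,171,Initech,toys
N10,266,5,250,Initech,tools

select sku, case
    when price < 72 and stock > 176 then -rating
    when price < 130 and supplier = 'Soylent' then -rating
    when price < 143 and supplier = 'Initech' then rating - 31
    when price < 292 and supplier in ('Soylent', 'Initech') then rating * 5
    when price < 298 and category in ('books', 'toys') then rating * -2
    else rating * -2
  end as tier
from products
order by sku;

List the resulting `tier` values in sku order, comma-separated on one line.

25, -8, 15, -2, -4, 25, 20, -8, -4, -2, 5, -4, -6

sku=N10: price < 292 and supplier in ('Soylent', 'Initech') → 25
sku=N14: price < 298 and category in ('books', 'toys') → -8
sku=N20: price < 292 and supplier in ('Soylent', 'Initech') → 15
sku=N26: ELSE → -2
sku=N33: ELSE → -4
sku=N35: price < 292 and supplier in ('Soylent', 'Initech') → 25
sku=N39: price < 292 and supplier in ('Soylent', 'Initech') → 20
sku=N42: ELSE → -8
sku=N64: ELSE → -4
sku=N69: ELSE → -2
sku=N72: price < 292 and supplier in ('Soylent', 'Initech') → 5
sku=N84: ELSE → -4
sku=N99: price < 298 and category in ('books', 'toys') → -6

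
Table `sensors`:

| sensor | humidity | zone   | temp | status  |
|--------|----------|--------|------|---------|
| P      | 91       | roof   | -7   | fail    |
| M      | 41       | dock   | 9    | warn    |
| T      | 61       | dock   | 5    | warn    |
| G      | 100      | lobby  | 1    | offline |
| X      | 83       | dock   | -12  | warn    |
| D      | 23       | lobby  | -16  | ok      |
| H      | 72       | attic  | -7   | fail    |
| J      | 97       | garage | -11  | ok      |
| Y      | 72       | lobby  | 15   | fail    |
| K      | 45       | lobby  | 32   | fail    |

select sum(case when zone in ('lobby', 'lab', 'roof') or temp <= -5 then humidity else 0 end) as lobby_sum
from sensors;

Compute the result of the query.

583

sensor=P: ✓ → 91
sensor=M: ✗
sensor=T: ✗
sensor=G: ✓ → 100
sensor=X: ✓ → 83
sensor=D: ✓ → 23
sensor=H: ✓ → 72
sensor=J: ✓ → 97
sensor=Y: ✓ → 72
sensor=K: ✓ → 45
lobby_sum = 91 + 100 + 83 + 23 + 72 + 97 + 72 + 45 = 583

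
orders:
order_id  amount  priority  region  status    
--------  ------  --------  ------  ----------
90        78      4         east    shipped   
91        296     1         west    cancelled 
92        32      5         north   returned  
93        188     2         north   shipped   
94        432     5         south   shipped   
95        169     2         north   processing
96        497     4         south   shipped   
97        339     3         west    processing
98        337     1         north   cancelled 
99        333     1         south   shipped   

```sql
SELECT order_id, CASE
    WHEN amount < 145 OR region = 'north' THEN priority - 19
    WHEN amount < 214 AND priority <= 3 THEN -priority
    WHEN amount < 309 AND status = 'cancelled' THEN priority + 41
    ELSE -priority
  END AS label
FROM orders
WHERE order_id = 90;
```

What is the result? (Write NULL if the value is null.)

order_id = 90: amount=78, priority=4, region=east, status=shipped.
amount < 145 OR region = 'north' → true → -15

-15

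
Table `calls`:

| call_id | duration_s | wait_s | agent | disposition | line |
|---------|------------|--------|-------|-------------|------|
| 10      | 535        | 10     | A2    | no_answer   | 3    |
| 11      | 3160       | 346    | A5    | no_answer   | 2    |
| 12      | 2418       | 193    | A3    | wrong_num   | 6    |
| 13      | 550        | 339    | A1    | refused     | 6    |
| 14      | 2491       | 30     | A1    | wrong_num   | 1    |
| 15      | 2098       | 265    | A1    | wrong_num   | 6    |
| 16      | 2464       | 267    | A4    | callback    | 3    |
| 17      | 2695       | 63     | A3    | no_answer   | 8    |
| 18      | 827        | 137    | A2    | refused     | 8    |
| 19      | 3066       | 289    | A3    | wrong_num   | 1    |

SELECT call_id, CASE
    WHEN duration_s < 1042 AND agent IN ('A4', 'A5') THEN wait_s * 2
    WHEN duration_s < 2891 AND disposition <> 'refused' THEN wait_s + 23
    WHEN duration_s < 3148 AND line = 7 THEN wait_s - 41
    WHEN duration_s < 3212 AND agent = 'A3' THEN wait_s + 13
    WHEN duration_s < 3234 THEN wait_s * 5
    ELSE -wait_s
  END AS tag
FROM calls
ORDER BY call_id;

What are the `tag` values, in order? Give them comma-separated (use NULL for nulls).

33, 1730, 216, 1695, 53, 288, 290, 86, 685, 302

call_id=10: duration_s < 2891 AND disposition <> 'refused' → 33
call_id=11: duration_s < 3234 → 1730
call_id=12: duration_s < 2891 AND disposition <> 'refused' → 216
call_id=13: duration_s < 3234 → 1695
call_id=14: duration_s < 2891 AND disposition <> 'refused' → 53
call_id=15: duration_s < 2891 AND disposition <> 'refused' → 288
call_id=16: duration_s < 2891 AND disposition <> 'refused' → 290
call_id=17: duration_s < 2891 AND disposition <> 'refused' → 86
call_id=18: duration_s < 3234 → 685
call_id=19: duration_s < 3212 AND agent = 'A3' → 302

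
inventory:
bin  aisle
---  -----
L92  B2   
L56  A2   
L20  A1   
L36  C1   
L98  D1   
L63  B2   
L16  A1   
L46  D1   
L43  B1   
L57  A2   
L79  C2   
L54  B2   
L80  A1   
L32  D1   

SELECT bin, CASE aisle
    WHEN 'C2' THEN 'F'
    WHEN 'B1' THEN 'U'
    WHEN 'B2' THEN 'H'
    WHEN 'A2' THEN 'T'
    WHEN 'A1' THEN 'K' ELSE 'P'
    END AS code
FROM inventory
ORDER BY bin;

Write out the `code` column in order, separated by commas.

bin=L16: aisle='A1' → K
bin=L20: aisle='A1' → K
bin=L32: ELSE → P
bin=L36: ELSE → P
bin=L43: aisle='B1' → U
bin=L46: ELSE → P
bin=L54: aisle='B2' → H
bin=L56: aisle='A2' → T
bin=L57: aisle='A2' → T
bin=L63: aisle='B2' → H
bin=L79: aisle='C2' → F
bin=L80: aisle='A1' → K
bin=L92: aisle='B2' → H
bin=L98: ELSE → P

K, K, P, P, U, P, H, T, T, H, F, K, H, P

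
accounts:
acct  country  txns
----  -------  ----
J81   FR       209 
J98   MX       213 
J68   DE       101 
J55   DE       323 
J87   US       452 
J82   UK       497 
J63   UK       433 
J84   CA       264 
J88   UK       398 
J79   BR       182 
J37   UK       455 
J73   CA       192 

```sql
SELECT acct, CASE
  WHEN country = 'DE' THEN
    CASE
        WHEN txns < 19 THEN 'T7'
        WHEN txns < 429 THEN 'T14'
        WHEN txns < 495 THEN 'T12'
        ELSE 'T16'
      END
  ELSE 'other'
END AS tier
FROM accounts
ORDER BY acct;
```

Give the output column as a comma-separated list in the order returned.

other, T14, other, T14, other, other, other, other, other, other, other, other

acct=J37: country='UK' → outer ELSE → other
acct=J55: country='DE' → inner[txns < 429] → T14
acct=J63: country='UK' → outer ELSE → other
acct=J68: country='DE' → inner[txns < 429] → T14
acct=J73: country='CA' → outer ELSE → other
acct=J79: country='BR' → outer ELSE → other
acct=J81: country='FR' → outer ELSE → other
acct=J82: country='UK' → outer ELSE → other
acct=J84: country='CA' → outer ELSE → other
acct=J87: country='US' → outer ELSE → other
acct=J88: country='UK' → outer ELSE → other
acct=J98: country='MX' → outer ELSE → other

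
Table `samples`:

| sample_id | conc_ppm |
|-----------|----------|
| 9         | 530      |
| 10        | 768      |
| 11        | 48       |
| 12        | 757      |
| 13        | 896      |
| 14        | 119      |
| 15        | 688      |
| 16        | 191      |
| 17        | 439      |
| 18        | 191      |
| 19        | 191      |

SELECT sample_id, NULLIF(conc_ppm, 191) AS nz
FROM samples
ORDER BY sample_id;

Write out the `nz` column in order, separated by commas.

530, 768, 48, 757, 896, 119, 688, NULL, 439, NULL, NULL

sample_id=9: conc_ppm=530 vs 191: differ → 530
sample_id=10: conc_ppm=768 vs 191: differ → 768
sample_id=11: conc_ppm=48 vs 191: differ → 48
sample_id=12: conc_ppm=757 vs 191: differ → 757
sample_id=13: conc_ppm=896 vs 191: differ → 896
sample_id=14: conc_ppm=119 vs 191: differ → 119
sample_id=15: conc_ppm=688 vs 191: differ → 688
sample_id=16: conc_ppm=191 vs 191: equal → NULL
sample_id=17: conc_ppm=439 vs 191: differ → 439
sample_id=18: conc_ppm=191 vs 191: equal → NULL
sample_id=19: conc_ppm=191 vs 191: equal → NULL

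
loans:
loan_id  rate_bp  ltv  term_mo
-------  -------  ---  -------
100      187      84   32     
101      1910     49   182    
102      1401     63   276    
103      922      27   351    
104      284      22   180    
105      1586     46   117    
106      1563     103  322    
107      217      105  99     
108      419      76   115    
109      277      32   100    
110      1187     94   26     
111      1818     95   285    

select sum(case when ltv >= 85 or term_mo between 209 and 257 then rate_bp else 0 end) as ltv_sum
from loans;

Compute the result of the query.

4785

loan_id=100: ✗
loan_id=101: ✗
loan_id=102: ✗
loan_id=103: ✗
loan_id=104: ✗
loan_id=105: ✗
loan_id=106: ✓ → 1563
loan_id=107: ✓ → 217
loan_id=108: ✗
loan_id=109: ✗
loan_id=110: ✓ → 1187
loan_id=111: ✓ → 1818
ltv_sum = 1563 + 217 + 1187 + 1818 = 4785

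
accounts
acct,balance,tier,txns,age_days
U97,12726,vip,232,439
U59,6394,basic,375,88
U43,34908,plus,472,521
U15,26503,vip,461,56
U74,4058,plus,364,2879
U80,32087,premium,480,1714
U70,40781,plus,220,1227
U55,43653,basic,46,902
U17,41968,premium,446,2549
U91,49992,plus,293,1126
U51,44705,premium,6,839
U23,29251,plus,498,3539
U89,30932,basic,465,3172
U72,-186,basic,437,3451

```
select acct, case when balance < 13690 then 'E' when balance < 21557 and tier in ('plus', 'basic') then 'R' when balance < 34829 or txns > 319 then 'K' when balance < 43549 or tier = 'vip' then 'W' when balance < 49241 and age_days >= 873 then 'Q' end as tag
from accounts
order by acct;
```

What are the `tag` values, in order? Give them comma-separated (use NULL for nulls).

acct=U15: balance < 34829 or txns > 319 → K
acct=U17: balance < 34829 or txns > 319 → K
acct=U23: balance < 34829 or txns > 319 → K
acct=U43: balance < 34829 or txns > 319 → K
acct=U51: (no match → NULL) → NULL
acct=U55: balance < 49241 and age_days >= 873 → Q
acct=U59: balance < 13690 → E
acct=U70: balance < 43549 or tier = 'vip' → W
acct=U72: balance < 13690 → E
acct=U74: balance < 13690 → E
acct=U80: balance < 34829 or txns > 319 → K
acct=U89: balance < 34829 or txns > 319 → K
acct=U91: (no match → NULL) → NULL
acct=U97: balance < 13690 → E

K, K, K, K, NULL, Q, E, W, E, E, K, K, NULL, E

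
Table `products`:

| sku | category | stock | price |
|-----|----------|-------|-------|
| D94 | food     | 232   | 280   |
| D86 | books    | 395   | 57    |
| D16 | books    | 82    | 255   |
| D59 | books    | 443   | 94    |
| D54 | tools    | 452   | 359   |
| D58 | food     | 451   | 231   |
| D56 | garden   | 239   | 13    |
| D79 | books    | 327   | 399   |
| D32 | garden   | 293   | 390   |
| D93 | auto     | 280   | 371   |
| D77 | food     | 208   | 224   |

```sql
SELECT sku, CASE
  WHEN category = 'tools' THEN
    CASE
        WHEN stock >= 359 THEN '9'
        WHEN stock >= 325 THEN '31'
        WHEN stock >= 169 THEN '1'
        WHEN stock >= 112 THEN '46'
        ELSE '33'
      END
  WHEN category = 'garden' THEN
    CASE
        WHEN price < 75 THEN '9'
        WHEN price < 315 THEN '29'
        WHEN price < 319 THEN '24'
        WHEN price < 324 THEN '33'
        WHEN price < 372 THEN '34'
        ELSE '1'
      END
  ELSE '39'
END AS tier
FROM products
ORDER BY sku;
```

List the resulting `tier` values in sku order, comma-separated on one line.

39, 1, 9, 9, 39, 39, 39, 39, 39, 39, 39

sku=D16: category='books' → outer ELSE → 39
sku=D32: category='garden' → inner[ELSE] → 1
sku=D54: category='tools' → inner[stock >= 359] → 9
sku=D56: category='garden' → inner[price < 75] → 9
sku=D58: category='food' → outer ELSE → 39
sku=D59: category='books' → outer ELSE → 39
sku=D77: category='food' → outer ELSE → 39
sku=D79: category='books' → outer ELSE → 39
sku=D86: category='books' → outer ELSE → 39
sku=D93: category='auto' → outer ELSE → 39
sku=D94: category='food' → outer ELSE → 39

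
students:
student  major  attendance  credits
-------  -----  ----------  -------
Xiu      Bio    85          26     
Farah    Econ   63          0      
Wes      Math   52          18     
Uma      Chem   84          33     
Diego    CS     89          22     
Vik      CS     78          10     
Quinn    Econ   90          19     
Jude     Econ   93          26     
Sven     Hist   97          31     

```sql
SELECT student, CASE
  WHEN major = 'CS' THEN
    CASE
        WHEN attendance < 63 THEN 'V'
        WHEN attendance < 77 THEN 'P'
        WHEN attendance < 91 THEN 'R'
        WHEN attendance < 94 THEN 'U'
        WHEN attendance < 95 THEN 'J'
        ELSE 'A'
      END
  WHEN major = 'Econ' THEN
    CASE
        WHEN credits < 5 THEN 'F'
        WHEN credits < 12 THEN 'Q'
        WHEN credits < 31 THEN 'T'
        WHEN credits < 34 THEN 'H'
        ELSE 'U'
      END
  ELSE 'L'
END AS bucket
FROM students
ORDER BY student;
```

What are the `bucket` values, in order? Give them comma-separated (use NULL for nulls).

R, F, T, T, L, L, R, L, L

student=Diego: major='CS' → inner[attendance < 91] → R
student=Farah: major='Econ' → inner[credits < 5] → F
student=Jude: major='Econ' → inner[credits < 31] → T
student=Quinn: major='Econ' → inner[credits < 31] → T
student=Sven: major='Hist' → outer ELSE → L
student=Uma: major='Chem' → outer ELSE → L
student=Vik: major='CS' → inner[attendance < 91] → R
student=Wes: major='Math' → outer ELSE → L
student=Xiu: major='Bio' → outer ELSE → L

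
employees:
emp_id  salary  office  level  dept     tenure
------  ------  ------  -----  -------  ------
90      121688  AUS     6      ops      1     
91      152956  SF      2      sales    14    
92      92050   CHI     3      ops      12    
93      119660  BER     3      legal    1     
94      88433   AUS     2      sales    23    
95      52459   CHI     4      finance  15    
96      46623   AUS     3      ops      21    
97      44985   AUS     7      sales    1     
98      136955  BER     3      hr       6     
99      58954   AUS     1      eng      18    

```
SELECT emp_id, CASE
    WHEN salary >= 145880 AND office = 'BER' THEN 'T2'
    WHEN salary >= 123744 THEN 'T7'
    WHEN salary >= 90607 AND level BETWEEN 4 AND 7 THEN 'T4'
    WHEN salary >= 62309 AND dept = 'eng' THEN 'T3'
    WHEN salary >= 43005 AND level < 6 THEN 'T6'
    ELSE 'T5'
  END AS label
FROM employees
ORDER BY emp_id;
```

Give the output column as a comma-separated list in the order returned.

emp_id=90: salary >= 90607 AND level BETWEEN 4 AND 7 → T4
emp_id=91: salary >= 123744 → T7
emp_id=92: salary >= 43005 AND level < 6 → T6
emp_id=93: salary >= 43005 AND level < 6 → T6
emp_id=94: salary >= 43005 AND level < 6 → T6
emp_id=95: salary >= 43005 AND level < 6 → T6
emp_id=96: salary >= 43005 AND level < 6 → T6
emp_id=97: ELSE → T5
emp_id=98: salary >= 123744 → T7
emp_id=99: salary >= 43005 AND level < 6 → T6

T4, T7, T6, T6, T6, T6, T6, T5, T7, T6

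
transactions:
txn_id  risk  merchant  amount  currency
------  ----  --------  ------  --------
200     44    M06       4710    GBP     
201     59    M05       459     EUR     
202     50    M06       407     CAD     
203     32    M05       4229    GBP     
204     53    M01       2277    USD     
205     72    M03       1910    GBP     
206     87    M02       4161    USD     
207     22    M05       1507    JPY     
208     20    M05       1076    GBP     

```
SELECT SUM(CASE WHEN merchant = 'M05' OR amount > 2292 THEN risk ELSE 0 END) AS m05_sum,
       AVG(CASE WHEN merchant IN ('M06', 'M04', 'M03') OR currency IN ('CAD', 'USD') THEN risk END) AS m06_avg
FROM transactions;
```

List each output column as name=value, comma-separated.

[m05_sum: merchant = 'M05' OR amount > 2292]
txn_id=200: ✓ → 44
txn_id=201: ✓ → 59
txn_id=202: ✗
txn_id=203: ✓ → 32
txn_id=204: ✗
txn_id=205: ✗
txn_id=206: ✓ → 87
txn_id=207: ✓ → 22
txn_id=208: ✓ → 20
m05_sum = 44 + 59 + 32 + 87 + 22 + 20 = 264
—
[m06_avg: merchant IN ('M06', 'M04', 'M03') OR currency IN ('CAD', 'USD')]
txn_id=200: ✓ → 44
txn_id=201: ✗
txn_id=202: ✓ → 50
txn_id=203: ✗
txn_id=204: ✓ → 53
txn_id=205: ✓ → 72
txn_id=206: ✓ → 87
txn_id=207: ✗
txn_id=208: ✗
m06_avg = (44 + 50 + 53 + 72 + 87) / 5 = 61.2

m05_sum=264, m06_avg=61.2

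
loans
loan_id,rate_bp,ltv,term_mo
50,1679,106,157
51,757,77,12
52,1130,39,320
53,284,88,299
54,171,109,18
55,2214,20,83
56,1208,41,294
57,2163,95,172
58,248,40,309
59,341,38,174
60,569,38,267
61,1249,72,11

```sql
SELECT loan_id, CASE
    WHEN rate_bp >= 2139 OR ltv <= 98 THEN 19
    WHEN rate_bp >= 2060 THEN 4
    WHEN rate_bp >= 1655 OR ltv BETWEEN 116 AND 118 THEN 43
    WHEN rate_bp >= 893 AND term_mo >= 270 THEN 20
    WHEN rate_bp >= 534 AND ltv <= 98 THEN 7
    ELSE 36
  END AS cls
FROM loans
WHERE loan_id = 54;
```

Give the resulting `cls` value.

loan_id = 54: rate_bp=171, ltv=109, term_mo=18.
rate_bp >= 2139 OR ltv <= 98 → false
rate_bp >= 2060 → false
rate_bp >= 1655 OR ltv BETWEEN 116 AND 118 → false
rate_bp >= 893 AND term_mo >= 270 → false
rate_bp >= 534 AND ltv <= 98 → false
No prior WHEN matched → ELSE → 36

36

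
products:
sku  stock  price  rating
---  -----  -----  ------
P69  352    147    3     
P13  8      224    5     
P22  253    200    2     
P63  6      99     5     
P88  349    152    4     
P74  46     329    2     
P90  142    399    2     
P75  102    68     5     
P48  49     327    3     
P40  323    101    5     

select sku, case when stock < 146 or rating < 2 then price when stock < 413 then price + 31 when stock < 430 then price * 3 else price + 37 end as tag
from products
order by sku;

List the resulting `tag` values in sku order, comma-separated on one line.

224, 231, 132, 327, 99, 178, 329, 68, 183, 399

sku=P13: stock < 146 or rating < 2 → 224
sku=P22: stock < 413 → 231
sku=P40: stock < 413 → 132
sku=P48: stock < 146 or rating < 2 → 327
sku=P63: stock < 146 or rating < 2 → 99
sku=P69: stock < 413 → 178
sku=P74: stock < 146 or rating < 2 → 329
sku=P75: stock < 146 or rating < 2 → 68
sku=P88: stock < 413 → 183
sku=P90: stock < 146 or rating < 2 → 399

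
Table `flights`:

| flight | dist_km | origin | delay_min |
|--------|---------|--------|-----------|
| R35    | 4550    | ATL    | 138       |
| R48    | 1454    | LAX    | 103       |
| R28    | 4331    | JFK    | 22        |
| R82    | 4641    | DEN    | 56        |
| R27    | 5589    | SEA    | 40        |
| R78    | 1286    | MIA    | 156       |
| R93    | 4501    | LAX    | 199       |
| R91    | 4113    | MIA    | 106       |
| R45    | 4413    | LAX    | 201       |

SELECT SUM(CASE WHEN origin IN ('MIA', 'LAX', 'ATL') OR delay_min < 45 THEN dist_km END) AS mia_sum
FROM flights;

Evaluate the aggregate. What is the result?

flight=R35: ✓ → 4550
flight=R48: ✓ → 1454
flight=R28: ✓ → 4331
flight=R82: ✗
flight=R27: ✓ → 5589
flight=R78: ✓ → 1286
flight=R93: ✓ → 4501
flight=R91: ✓ → 4113
flight=R45: ✓ → 4413
mia_sum = 4550 + 1454 + 4331 + 5589 + 1286 + 4501 + 4113 + 4413 = 30237

30237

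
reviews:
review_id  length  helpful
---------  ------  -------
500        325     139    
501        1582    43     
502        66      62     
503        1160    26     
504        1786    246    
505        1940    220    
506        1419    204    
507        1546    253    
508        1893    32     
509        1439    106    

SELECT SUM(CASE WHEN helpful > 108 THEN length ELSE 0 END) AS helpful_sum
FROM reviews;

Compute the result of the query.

7016

review_id=500: ✓ → 325
review_id=501: ✗
review_id=502: ✗
review_id=503: ✗
review_id=504: ✓ → 1786
review_id=505: ✓ → 1940
review_id=506: ✓ → 1419
review_id=507: ✓ → 1546
review_id=508: ✗
review_id=509: ✗
helpful_sum = 325 + 1786 + 1940 + 1419 + 1546 = 7016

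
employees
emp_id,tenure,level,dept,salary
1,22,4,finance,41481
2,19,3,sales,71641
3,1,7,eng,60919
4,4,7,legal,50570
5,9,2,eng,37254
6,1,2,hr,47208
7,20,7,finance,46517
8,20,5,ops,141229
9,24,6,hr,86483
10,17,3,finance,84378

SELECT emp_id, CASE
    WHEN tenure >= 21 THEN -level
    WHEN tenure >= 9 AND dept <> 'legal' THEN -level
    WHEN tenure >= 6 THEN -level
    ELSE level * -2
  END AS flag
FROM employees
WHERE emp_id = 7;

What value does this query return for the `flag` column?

-7

emp_id = 7: tenure=20, level=7, dept=finance, salary=46517.
tenure >= 21 → false
tenure >= 9 AND dept <> 'legal' → true → -7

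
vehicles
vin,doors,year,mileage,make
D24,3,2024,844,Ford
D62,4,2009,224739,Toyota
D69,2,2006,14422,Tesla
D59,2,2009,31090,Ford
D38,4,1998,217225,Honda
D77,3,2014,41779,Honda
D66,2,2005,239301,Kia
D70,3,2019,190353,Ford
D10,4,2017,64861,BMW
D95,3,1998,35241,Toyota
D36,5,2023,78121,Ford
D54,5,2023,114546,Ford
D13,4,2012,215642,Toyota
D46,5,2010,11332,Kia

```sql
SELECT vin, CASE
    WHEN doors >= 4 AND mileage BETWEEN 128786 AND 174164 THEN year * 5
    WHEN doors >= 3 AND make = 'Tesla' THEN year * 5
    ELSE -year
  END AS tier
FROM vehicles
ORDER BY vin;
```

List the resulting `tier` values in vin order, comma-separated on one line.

vin=D10: ELSE → -2017
vin=D13: ELSE → -2012
vin=D24: ELSE → -2024
vin=D36: ELSE → -2023
vin=D38: ELSE → -1998
vin=D46: ELSE → -2010
vin=D54: ELSE → -2023
vin=D59: ELSE → -2009
vin=D62: ELSE → -2009
vin=D66: ELSE → -2005
vin=D69: ELSE → -2006
vin=D70: ELSE → -2019
vin=D77: ELSE → -2014
vin=D95: ELSE → -1998

-2017, -2012, -2024, -2023, -1998, -2010, -2023, -2009, -2009, -2005, -2006, -2019, -2014, -1998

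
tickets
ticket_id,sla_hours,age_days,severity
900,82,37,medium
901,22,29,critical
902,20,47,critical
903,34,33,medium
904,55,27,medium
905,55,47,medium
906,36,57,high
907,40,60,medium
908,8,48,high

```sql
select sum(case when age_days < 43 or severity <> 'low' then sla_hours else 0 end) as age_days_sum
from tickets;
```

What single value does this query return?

ticket_id=900: ✓ → 82
ticket_id=901: ✓ → 22
ticket_id=902: ✓ → 20
ticket_id=903: ✓ → 34
ticket_id=904: ✓ → 55
ticket_id=905: ✓ → 55
ticket_id=906: ✓ → 36
ticket_id=907: ✓ → 40
ticket_id=908: ✓ → 8
age_days_sum = 82 + 22 + 20 + 34 + 55 + 55 + 36 + 40 + 8 = 352

352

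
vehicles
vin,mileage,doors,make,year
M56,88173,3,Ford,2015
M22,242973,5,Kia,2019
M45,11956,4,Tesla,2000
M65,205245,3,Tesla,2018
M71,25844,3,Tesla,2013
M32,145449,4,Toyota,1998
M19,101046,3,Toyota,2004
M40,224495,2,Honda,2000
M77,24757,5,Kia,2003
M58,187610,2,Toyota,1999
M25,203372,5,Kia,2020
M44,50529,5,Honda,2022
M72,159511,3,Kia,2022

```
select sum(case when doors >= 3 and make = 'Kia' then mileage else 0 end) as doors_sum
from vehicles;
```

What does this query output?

630613

vin=M56: ✗
vin=M22: ✓ → 242973
vin=M45: ✗
vin=M65: ✗
vin=M71: ✗
vin=M32: ✗
vin=M19: ✗
vin=M40: ✗
vin=M77: ✓ → 24757
vin=M58: ✗
vin=M25: ✓ → 203372
vin=M44: ✗
vin=M72: ✓ → 159511
doors_sum = 242973 + 24757 + 203372 + 159511 = 630613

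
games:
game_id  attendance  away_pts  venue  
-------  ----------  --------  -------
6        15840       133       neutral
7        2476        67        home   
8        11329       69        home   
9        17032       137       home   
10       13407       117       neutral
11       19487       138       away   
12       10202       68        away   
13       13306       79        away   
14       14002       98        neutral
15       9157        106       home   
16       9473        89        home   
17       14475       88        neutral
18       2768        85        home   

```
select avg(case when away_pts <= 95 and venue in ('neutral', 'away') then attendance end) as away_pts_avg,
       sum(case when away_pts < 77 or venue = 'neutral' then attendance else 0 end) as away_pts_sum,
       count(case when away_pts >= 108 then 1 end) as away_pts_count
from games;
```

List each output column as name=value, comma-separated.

away_pts_avg=12661, away_pts_sum=81731, away_pts_count=4

[away_pts_avg: away_pts <= 95 and venue in ('neutral', 'away')]
game_id=6: ✗
game_id=7: ✗
game_id=8: ✗
game_id=9: ✗
game_id=10: ✗
game_id=11: ✗
game_id=12: ✓ → 10202
game_id=13: ✓ → 13306
game_id=14: ✗
game_id=15: ✗
game_id=16: ✗
game_id=17: ✓ → 14475
game_id=18: ✗
away_pts_avg = (10202 + 13306 + 14475) / 3 = 12661
—
[away_pts_sum: away_pts < 77 or venue = 'neutral']
game_id=6: ✓ → 15840
game_id=7: ✓ → 2476
game_id=8: ✓ → 11329
game_id=9: ✗
game_id=10: ✓ → 13407
game_id=11: ✗
game_id=12: ✓ → 10202
game_id=13: ✗
game_id=14: ✓ → 14002
game_id=15: ✗
game_id=16: ✗
game_id=17: ✓ → 14475
game_id=18: ✗
away_pts_sum = 15840 + 2476 + 11329 + 13407 + 10202 + 14002 + 14475 = 81731
—
[away_pts_count: away_pts >= 108]
game_id=6: ✓ → 1
game_id=7: ✗
game_id=8: ✗
game_id=9: ✓ → 1
game_id=10: ✓ → 1
game_id=11: ✓ → 1
game_id=12: ✗
game_id=13: ✗
game_id=14: ✗
game_id=15: ✗
game_id=16: ✗
game_id=17: ✗
game_id=18: ✗
away_pts_count = COUNT(1, 1, 1, 1) = 4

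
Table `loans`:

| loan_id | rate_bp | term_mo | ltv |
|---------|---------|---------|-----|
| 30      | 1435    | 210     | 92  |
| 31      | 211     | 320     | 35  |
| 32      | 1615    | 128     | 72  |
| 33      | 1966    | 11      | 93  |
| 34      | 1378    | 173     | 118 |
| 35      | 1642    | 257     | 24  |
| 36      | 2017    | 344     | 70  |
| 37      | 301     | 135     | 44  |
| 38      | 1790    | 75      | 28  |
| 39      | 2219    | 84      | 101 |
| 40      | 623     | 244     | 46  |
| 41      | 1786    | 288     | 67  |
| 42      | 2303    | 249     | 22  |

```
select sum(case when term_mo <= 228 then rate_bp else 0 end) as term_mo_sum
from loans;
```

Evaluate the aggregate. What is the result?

10704

loan_id=30: ✓ → 1435
loan_id=31: ✗
loan_id=32: ✓ → 1615
loan_id=33: ✓ → 1966
loan_id=34: ✓ → 1378
loan_id=35: ✗
loan_id=36: ✗
loan_id=37: ✓ → 301
loan_id=38: ✓ → 1790
loan_id=39: ✓ → 2219
loan_id=40: ✗
loan_id=41: ✗
loan_id=42: ✗
term_mo_sum = 1435 + 1615 + 1966 + 1378 + 301 + 1790 + 2219 = 10704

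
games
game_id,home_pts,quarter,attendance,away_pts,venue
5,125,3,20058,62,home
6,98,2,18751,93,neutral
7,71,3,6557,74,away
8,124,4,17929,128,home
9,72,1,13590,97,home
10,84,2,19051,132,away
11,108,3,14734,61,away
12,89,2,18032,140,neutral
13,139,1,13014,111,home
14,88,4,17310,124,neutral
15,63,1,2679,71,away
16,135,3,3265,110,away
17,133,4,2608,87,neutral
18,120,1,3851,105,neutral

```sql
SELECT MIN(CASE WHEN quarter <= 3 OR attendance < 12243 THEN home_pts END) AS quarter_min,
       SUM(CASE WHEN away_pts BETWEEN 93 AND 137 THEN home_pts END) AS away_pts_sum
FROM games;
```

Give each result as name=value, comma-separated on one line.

[quarter_min: quarter <= 3 OR attendance < 12243]
game_id=5: ✓ → 125
game_id=6: ✓ → 98
game_id=7: ✓ → 71
game_id=8: ✗
game_id=9: ✓ → 72
game_id=10: ✓ → 84
game_id=11: ✓ → 108
game_id=12: ✓ → 89
game_id=13: ✓ → 139
game_id=14: ✗
game_id=15: ✓ → 63
game_id=16: ✓ → 135
game_id=17: ✓ → 133
game_id=18: ✓ → 120
quarter_min = MIN(125, 98, 71, 72, 84, 108, 89, 139, 63, 135, 133, 120) = 63
—
[away_pts_sum: away_pts BETWEEN 93 AND 137]
game_id=5: ✗
game_id=6: ✓ → 98
game_id=7: ✗
game_id=8: ✓ → 124
game_id=9: ✓ → 72
game_id=10: ✓ → 84
game_id=11: ✗
game_id=12: ✗
game_id=13: ✓ → 139
game_id=14: ✓ → 88
game_id=15: ✗
game_id=16: ✓ → 135
game_id=17: ✗
game_id=18: ✓ → 120
away_pts_sum = 98 + 124 + 72 + 84 + 139 + 88 + 135 + 120 = 860

quarter_min=63, away_pts_sum=860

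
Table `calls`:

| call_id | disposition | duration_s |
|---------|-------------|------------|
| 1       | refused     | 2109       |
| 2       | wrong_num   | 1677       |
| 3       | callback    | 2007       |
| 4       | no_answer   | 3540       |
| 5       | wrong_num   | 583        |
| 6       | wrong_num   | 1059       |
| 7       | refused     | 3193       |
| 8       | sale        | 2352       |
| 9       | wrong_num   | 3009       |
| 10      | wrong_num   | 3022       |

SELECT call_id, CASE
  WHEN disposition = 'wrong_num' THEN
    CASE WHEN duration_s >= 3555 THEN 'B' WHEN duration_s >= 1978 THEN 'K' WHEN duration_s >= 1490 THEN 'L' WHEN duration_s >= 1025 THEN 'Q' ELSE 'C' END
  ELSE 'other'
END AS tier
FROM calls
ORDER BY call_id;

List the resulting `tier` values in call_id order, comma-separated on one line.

other, L, other, other, C, Q, other, other, K, K

call_id=1: disposition='refused' → outer ELSE → other
call_id=2: disposition='wrong_num' → inner[duration_s >= 1490] → L
call_id=3: disposition='callback' → outer ELSE → other
call_id=4: disposition='no_answer' → outer ELSE → other
call_id=5: disposition='wrong_num' → inner[ELSE] → C
call_id=6: disposition='wrong_num' → inner[duration_s >= 1025] → Q
call_id=7: disposition='refused' → outer ELSE → other
call_id=8: disposition='sale' → outer ELSE → other
call_id=9: disposition='wrong_num' → inner[duration_s >= 1978] → K
call_id=10: disposition='wrong_num' → inner[duration_s >= 1978] → K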